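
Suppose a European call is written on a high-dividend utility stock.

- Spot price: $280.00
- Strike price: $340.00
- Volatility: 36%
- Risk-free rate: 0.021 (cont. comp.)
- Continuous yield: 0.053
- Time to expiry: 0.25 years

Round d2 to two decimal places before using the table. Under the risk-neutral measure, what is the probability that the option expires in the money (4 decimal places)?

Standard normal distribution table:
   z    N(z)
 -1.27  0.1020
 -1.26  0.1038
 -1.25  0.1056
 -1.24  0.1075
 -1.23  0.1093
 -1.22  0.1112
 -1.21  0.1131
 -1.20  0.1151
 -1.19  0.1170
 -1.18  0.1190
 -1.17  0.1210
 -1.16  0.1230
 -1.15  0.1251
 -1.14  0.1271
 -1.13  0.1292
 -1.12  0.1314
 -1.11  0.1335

σ√T = 0.36 × 0.5000 = 0.1800
ln(S/K) + (r − q + σ²/2)T = ln(280/340) + (0.021 − 0.053 + 0.36²/2)·0.25 = -0.1942 + 0.0082 = -0.1860
d₁ = -0.1860 / 0.1800 = -1.0331 → -1.03
d₂ = d₁ − σ√T = -1.0331 − 0.1800 = -1.2131 → -1.21
Risk-neutral Pr[S_T > K] = N(d₂) = N(-1.21) = 0.1131

0.1131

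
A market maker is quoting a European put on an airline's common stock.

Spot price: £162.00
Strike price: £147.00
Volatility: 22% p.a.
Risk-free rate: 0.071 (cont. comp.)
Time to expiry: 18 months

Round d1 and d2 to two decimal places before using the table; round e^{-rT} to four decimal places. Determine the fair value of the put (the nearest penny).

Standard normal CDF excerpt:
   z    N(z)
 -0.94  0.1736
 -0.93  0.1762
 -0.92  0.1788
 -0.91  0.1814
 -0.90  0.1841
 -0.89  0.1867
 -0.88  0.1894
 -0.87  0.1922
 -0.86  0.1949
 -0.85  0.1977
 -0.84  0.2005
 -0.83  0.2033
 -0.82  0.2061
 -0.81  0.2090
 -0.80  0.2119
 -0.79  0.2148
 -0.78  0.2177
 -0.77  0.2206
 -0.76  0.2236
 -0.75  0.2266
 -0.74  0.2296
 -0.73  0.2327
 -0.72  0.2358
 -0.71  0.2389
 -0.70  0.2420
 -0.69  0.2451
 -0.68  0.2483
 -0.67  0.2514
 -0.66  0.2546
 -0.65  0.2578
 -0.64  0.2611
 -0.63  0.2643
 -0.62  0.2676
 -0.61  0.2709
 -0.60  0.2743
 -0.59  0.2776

£5.12

σ√T = 0.22 × 1.2247 = 0.2694
d₁ = [ln(162/147) + (0.071 + ½·0.22²)·1.5] / (σ√T) = (0.0972 + 0.1428) / 0.2694 = 0.8906 which rounds to 0.89
d₂ = 0.8906 − 0.2694 = 0.6211 which rounds to 0.62
exp(−rT) = exp(−0.071·1.5) = 0.8990
N(−d₂) = N(-0.62) = 0.2676;  N(−d₁) = N(-0.89) = 0.1867
P = 147·0.8990·0.2676 − 162·0.1867 = 35.3641 − 30.2454 = 5.1187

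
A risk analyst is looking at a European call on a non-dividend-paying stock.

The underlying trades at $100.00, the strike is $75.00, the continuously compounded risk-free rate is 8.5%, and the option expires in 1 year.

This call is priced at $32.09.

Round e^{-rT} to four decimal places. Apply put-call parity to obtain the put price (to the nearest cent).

e^(−rT) = e^(−0.085·1) = 0.9185
Put-call parity: C − P = S − K·e^(−rT) = 100 − 75·0.9185 = 100 − 68.8875 = 31.1125
P = C − (C − P) = 32.09 − (31.1125) = 0.9775

$0.98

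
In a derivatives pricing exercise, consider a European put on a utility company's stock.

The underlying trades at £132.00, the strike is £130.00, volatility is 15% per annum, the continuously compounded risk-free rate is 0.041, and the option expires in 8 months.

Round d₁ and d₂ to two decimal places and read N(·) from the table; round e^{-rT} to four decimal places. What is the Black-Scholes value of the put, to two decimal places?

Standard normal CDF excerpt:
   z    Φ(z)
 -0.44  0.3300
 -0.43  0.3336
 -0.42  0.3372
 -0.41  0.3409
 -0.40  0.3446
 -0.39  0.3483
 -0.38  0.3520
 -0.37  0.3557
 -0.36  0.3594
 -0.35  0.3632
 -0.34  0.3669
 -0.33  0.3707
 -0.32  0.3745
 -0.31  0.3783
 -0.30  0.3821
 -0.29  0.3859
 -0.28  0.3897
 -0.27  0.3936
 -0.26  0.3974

£3.81

σ√T = 0.15·√0.6667 = 0.1225
d₁ = [ln(132/130) + (0.041 + 0.15²/2)·0.6667] / 0.1225 = [0.0153 + 0.0348] / 0.1225 = 0.4091 → 0.41
d₂ = d₁ − σ√T = 0.4091 − 0.1225 = 0.2866 → 0.29
e^(−rT) = e^(−0.041·0.6667) = 0.9730
P = 130·0.9730·N(-0.29) − 132·N(-0.41) = 130·0.9730·0.3859 − 132·0.3409 = 48.8125 − 44.9988 = 3.8137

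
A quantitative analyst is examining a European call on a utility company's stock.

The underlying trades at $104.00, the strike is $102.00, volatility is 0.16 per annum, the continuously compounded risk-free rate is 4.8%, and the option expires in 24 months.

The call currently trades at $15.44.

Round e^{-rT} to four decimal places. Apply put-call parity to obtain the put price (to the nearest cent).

exp(−rT) = exp(−0.048·2) = 0.9085
Put-call parity: C − P = S − K·e^(−rT) = 104 − 102·0.9085 = 104 − 92.6670 = 11.3330
P = C − (C − P) = 15.44 − (11.3330) = 4.1070

$4.11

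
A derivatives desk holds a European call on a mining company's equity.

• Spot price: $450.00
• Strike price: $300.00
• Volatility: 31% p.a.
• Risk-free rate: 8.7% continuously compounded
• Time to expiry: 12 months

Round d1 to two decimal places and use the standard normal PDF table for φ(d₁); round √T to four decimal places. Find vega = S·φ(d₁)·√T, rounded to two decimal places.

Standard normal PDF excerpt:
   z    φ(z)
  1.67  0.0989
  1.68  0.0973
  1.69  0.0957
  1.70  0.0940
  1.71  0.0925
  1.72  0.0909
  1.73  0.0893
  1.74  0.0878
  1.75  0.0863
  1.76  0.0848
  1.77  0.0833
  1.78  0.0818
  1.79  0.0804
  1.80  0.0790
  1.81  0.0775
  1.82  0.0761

39.51

T = 1;  σ√T = 0.3100
d₁ = [ln(450/300) + (0.087 + 0.31²/2)·1] / 0.3100 = [0.4055 + 0.1351] / 0.3100 = 1.7436 → 1.74
√T = √1 = 1.0000
φ(d₁) = φ(1.74) = 0.0878
vega = S·φ(d₁)·√T = 450·0.0878·1.0000 = 39.5100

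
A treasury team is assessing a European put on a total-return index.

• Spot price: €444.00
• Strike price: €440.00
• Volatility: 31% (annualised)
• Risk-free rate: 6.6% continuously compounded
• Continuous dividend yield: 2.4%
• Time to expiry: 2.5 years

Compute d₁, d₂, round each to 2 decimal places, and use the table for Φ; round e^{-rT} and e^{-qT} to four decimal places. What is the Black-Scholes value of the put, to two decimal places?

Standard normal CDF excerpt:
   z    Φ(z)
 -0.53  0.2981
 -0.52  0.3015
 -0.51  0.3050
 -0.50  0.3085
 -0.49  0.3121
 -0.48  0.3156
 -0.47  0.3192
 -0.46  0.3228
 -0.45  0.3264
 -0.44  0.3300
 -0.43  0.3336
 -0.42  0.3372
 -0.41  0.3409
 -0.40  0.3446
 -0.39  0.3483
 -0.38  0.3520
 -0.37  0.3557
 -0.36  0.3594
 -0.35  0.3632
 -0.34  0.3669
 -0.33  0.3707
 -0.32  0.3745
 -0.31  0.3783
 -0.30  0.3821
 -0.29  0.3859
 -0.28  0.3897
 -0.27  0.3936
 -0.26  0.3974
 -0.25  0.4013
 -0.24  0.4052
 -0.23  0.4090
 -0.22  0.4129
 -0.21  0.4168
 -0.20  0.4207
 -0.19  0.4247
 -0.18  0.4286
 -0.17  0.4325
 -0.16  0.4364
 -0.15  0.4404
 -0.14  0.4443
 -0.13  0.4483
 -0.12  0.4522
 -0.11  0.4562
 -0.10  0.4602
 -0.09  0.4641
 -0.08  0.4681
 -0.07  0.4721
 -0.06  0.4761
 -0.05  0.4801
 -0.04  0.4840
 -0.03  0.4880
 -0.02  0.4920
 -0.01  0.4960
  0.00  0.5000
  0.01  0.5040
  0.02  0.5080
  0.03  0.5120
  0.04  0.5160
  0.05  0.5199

€56.06

σ√T = 0.31 × 1.5811 = 0.4902
d₁ = [ln(444/440) + (0.066 − 0.024 + 0.31²/2)·2.5] / 0.4902 = [0.0090 + 0.2251] / 0.4902 = 0.4778 ≈ 0.48
d₂ = d₁ − σ√T = 0.4778 − 0.4902 = -0.0124 ≈ -0.01
exp(−qT) = exp(−0.024·2.5) = 0.9418;  exp(−rT) = exp(−0.066·2.5) = 0.8479
P = 440·0.8479·N(0.01) − 444·0.9418·N(-0.48) = 440·0.8479·0.5040 − 444·0.9418·0.3156 = 188.0303 − 131.9710 = 56.0593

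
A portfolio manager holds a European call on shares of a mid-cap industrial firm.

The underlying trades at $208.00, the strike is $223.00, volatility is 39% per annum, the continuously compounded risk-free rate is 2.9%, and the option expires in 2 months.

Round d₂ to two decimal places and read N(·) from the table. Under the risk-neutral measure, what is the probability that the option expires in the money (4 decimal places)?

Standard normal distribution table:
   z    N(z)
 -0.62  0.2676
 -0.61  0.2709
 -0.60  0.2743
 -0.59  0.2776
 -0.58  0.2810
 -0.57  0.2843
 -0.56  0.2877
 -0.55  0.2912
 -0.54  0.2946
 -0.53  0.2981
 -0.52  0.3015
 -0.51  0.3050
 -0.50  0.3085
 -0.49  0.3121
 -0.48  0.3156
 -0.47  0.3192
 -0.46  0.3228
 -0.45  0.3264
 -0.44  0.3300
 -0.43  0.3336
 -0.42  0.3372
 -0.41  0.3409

0.3121

σ√T = 0.39 × 0.4082 = 0.1592
d₁ = [ln(208/223) + (0.029 + 0.39²/2)·0.1667] / 0.1592 = [-0.0696 + 0.0175] / 0.1592 = -0.3274 ≈ -0.33
d₂ = d₁ − σ√T = -0.3274 − 0.1592 = -0.4866 ≈ -0.49
Risk-neutral Pr[S_T > K] = N(d₂) = N(-0.49) = 0.3121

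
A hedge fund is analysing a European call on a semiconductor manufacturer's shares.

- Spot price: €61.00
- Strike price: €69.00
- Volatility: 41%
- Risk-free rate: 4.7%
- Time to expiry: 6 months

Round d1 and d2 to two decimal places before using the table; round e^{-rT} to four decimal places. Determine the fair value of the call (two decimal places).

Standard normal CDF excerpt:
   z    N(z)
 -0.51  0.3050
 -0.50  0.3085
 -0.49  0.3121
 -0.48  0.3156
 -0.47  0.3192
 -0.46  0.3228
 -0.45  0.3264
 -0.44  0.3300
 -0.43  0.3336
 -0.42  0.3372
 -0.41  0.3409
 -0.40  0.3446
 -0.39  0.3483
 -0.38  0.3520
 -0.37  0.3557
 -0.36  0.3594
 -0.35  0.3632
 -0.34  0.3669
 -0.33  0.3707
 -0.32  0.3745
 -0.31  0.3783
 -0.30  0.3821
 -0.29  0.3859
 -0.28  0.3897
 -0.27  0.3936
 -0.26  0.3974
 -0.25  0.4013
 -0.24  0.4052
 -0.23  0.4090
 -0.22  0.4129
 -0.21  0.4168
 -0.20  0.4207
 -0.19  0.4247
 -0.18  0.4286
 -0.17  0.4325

€4.63

T = 0.5;  σ√T = 0.2899
d₁ = [ln(61/69) + (0.047 + 0.41²/2)·0.5] / 0.2899 = [-0.1232 + 0.0655] / 0.2899 = -0.1991 which rounds to -0.20
d₂ = d₁ − σ√T = -0.1991 − 0.2899 = -0.4890 which rounds to -0.49
e^(−rT) = e^(−0.047·0.5) = 0.9768
N(d₁) = N(-0.20) = 0.4207;  N(d₂) = N(-0.49) = 0.3121
C = 61·0.4207 − 69·0.9768·0.3121 = 25.6627 − 21.0353 = 4.6274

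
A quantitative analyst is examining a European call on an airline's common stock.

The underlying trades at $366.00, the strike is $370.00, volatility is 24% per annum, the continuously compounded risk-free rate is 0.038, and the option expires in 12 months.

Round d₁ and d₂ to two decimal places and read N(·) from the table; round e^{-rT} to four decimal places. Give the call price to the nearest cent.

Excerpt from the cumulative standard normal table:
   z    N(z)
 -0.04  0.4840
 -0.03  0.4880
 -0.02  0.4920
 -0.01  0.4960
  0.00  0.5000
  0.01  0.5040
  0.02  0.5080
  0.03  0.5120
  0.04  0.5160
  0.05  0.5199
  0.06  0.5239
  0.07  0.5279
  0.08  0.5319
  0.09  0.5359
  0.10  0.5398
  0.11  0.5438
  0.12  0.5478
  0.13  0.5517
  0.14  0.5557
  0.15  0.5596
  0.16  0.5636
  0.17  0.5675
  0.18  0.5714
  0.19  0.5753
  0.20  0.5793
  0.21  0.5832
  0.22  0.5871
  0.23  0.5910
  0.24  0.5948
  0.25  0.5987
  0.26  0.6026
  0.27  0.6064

σ√T = 0.24 × 1.0000 = 0.2400
d₁ = [ln(366/370) + (0.038 + 0.24²/2)·1] / 0.2400 = [-0.0109 + 0.0668] / 0.2400 = 0.2330 → 0.23
d₂ = d₁ − σ√T = 0.2330 − 0.2400 = -0.0070 → -0.01
exp(−rT) = exp(−0.038·1) = 0.9627
N(d₁) = N(0.23) = 0.5910;  N(d₂) = N(-0.01) = 0.4960
C = 366·0.5910 − 370·0.9627·0.4960 = 216.3060 − 176.6747 = 39.6313

$39.63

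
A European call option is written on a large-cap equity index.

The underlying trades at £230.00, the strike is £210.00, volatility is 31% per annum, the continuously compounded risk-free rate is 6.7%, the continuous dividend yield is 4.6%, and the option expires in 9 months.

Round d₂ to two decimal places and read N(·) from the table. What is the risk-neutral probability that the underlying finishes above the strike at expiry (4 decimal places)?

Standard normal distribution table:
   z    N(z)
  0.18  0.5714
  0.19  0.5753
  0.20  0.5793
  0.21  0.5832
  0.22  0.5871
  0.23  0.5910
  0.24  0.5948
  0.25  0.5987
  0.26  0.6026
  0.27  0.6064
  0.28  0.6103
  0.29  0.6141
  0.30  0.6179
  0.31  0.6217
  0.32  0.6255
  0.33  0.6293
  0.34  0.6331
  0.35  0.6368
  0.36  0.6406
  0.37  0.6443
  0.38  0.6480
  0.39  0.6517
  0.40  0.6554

0.6026

σ√T = 0.31·√0.75 = 0.2685
ln(S/K) + (r − q + σ²/2)T = ln(230/210) + (0.067 − 0.046 + 0.31²/2)·0.75 = 0.0910 + 0.0518 = 0.1428
d₁ = 0.1428 / 0.2685 = 0.5318 → 0.53
d₂ = d₁ − σ√T = 0.5318 − 0.2685 = 0.2633 → 0.26
Risk-neutral Pr[S_T > K] = N(d₂) = N(0.26) = 0.6026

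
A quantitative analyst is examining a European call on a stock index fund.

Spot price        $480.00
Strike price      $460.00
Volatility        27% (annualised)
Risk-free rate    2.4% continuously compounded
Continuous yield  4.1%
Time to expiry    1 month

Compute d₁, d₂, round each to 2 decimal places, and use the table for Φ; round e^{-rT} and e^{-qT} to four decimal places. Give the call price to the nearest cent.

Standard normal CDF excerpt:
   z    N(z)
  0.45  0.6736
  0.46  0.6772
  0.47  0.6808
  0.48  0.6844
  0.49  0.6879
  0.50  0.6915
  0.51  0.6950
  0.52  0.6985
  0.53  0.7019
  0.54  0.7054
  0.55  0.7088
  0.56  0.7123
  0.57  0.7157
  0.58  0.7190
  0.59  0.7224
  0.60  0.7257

$26.57

σ√T = 0.27·√0.08333 = 0.0779
d₁ = [ln(480/460) + (0.024 − 0.041 + ½·0.27²)·0.08333] / (σ√T) = (0.0426 + 0.0016) / 0.0779 = 0.5668 → 0.57
d₂ = 0.5668 − 0.0779 = 0.4889 → 0.49
e^(−qT) = e^(−0.041·0.08333) = 0.9966;  e^(−rT) = e^(−0.024·0.08333) = 0.9980
N(d₁) = N(0.57) = 0.7157;  N(d₂) = N(0.49) = 0.6879
C = 480·0.9966·0.7157 − 460·0.9980·0.6879 = 342.3680 − 315.8011 = 26.5668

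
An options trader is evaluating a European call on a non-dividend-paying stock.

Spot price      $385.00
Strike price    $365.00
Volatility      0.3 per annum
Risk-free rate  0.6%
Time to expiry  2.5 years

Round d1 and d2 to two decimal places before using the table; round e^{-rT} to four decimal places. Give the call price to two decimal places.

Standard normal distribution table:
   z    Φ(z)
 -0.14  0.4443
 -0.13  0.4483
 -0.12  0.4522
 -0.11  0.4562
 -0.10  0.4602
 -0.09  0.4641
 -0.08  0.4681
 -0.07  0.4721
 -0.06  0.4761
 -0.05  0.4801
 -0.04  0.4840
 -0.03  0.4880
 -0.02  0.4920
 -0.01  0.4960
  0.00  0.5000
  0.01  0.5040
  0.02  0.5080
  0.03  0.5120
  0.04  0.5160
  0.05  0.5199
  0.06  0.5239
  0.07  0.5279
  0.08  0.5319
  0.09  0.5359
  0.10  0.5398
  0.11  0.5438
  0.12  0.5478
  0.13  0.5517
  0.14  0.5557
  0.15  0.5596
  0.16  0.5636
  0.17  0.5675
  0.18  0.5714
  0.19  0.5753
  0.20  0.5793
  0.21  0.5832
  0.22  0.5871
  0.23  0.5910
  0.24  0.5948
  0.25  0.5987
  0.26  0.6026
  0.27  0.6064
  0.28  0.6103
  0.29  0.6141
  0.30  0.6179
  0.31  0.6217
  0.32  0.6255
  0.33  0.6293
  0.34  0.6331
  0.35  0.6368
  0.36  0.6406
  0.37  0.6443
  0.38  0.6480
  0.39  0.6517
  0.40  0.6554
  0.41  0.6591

σ√T = 0.3·√2.5 = 0.4743
d₁ = [ln(385/365) + (0.006 + 0.3²/2)·2.5] / 0.4743 = [0.0533 + 0.1275] / 0.4743 = 0.3813 ≈ 0.38
d₂ = d₁ − σ√T = 0.3813 − 0.4743 = -0.0931 ≈ -0.09
exp(−rT) = exp(−0.006·2.5) = 0.9851
N(d₁) = N(0.38) = 0.6480;  N(d₂) = N(-0.09) = 0.4641
C = 385·0.6480 − 365·0.9851·0.4641 = 249.4800 − 166.8725 = 82.6075

$82.61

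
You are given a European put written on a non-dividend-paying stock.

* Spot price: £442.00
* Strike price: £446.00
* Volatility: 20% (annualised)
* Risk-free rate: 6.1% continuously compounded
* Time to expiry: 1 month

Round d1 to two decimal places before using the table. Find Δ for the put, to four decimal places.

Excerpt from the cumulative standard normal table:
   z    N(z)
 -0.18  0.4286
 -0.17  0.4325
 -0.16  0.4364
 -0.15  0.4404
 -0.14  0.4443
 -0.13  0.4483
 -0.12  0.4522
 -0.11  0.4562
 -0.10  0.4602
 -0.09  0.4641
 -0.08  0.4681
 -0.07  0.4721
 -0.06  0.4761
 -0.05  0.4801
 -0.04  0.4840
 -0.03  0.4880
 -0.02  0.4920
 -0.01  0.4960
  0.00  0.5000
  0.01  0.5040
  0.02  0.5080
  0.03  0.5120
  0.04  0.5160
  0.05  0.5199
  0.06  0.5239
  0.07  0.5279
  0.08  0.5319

-0.5160

σ√T = 0.2 × 0.2887 = 0.0577
d₁ = [ln(442/446) + (0.061 + 0.2²/2)·0.08333] / 0.0577 = [-0.0090 + 0.0067] / 0.0577 = -0.0391 ⇒ -0.04
N(d₁) = N(-0.04) = 0.4840
Δ_put = N(d₁) − 1 = 0.4840 − 1 = -0.5160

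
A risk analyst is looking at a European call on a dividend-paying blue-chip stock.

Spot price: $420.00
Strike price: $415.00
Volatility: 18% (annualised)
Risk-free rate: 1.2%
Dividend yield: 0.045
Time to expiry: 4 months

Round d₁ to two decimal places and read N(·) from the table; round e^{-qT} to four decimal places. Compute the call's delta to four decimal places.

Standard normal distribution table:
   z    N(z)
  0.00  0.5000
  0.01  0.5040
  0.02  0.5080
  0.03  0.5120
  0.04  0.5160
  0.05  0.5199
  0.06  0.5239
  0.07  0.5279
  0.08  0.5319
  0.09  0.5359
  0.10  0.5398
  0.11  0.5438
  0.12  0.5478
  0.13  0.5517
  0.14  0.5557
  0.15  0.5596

T = 0.3333;  σ√T = 0.1039
d₁ = [ln(420/415) + (0.012 − 0.045 + 0.18²/2)·0.3333] / 0.1039 = [0.0120 − 0.0056] / 0.1039 = 0.0614 → 0.06
N(d₁) = N(0.06) = 0.5239
Δ_call = e^(−qT)·N(d₁) = 0.9851·0.5239 = 0.5161

0.5161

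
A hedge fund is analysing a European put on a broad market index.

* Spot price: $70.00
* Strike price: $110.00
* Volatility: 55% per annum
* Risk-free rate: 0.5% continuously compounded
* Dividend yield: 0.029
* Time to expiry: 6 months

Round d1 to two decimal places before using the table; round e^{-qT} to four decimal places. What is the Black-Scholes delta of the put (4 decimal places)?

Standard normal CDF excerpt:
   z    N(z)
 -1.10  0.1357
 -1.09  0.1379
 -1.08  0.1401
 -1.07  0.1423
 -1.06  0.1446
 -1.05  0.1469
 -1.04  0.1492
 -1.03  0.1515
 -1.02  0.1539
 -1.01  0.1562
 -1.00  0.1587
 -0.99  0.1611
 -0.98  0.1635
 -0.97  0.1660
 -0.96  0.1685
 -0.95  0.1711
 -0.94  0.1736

σ√T = 0.55·√0.5 = 0.3889
ln(S/K) + (r − q + σ²/2)T = ln(70/110) + (0.005 − 0.029 + 0.55²/2)·0.5 = -0.4520 + 0.0636 = -0.3884
d₁ = -0.3884 / 0.3889 = -0.9986 ⇒ -1.00
N(d₁) = N(-1.00) = 0.1587
Δ_put = e^(−qT)·(N(d₁) − 1) = 0.9856·(0.1587 − 1) = -0.8292

-0.8292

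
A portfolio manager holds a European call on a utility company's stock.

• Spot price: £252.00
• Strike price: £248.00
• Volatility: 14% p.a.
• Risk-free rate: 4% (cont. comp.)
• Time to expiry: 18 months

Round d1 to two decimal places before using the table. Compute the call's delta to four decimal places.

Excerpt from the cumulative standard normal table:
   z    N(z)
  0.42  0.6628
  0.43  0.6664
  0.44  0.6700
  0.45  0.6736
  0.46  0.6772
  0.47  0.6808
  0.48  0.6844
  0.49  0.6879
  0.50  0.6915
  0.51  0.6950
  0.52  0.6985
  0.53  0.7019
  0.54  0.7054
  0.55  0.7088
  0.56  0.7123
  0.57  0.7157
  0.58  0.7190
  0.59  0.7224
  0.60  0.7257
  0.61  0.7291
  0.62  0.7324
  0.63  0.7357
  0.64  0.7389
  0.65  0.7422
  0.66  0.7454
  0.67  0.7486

T = 1.5;  σ√T = 0.1715
d₁ = [ln(252/248) + (0.04 + 0.14²/2)·1.5] / 0.1715 = [0.0160 + 0.0747] / 0.1715 = 0.5290 → 0.53
N(d₁) = N(0.53) = 0.7019
Δ_call = N(d₁) = 0.7019

0.7019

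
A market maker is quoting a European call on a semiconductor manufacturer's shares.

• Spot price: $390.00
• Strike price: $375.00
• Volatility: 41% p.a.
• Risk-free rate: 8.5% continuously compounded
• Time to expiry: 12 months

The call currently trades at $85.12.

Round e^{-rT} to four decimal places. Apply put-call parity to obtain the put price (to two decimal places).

$39.56

e^(−rT) = e^(−0.085·1) = 0.9185
Put-call parity: C − P = S − K·e^(−rT) = 390 − 375·0.9185 = 390 − 344.4375 = 45.5625
P = C − (C − P) = 85.12 − (45.5625) = 39.5575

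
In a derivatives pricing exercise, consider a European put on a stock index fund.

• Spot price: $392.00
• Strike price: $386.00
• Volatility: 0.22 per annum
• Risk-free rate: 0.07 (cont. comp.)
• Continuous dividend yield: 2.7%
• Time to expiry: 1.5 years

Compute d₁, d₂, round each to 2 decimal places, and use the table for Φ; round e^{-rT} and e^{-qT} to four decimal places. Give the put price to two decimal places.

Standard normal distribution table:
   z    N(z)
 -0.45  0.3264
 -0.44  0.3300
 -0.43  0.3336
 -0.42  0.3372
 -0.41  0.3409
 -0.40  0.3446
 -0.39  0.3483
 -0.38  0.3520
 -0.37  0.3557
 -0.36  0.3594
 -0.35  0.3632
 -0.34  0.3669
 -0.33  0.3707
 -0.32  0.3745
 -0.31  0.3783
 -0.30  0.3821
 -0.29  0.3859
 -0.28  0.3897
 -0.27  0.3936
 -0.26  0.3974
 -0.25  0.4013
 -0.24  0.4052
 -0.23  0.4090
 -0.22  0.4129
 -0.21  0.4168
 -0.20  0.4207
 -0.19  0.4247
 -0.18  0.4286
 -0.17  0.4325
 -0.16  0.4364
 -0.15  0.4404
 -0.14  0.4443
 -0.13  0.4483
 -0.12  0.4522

$26.08

σ√T = 0.22 × 1.2247 = 0.2694
d₁ = [ln(392/386) + (0.07 − 0.027 + 0.22²/2)·1.5] / 0.2694 = [0.0154 + 0.1008] / 0.2694 = 0.4313 ≈ 0.43
d₂ = d₁ − σ√T = 0.4313 − 0.2694 = 0.1619 ≈ 0.16
exp(−qT) = exp(−0.027·1.5) = 0.9603;  exp(−rT) = exp(−0.07·1.5) = 0.9003
N(−d₂) = N(-0.16) = 0.4364;  N(−d₁) = N(-0.43) = 0.3336
P = 386·0.9003·0.4364 − 392·0.9603·0.3336 = 151.6559 − 125.5796 = 26.0763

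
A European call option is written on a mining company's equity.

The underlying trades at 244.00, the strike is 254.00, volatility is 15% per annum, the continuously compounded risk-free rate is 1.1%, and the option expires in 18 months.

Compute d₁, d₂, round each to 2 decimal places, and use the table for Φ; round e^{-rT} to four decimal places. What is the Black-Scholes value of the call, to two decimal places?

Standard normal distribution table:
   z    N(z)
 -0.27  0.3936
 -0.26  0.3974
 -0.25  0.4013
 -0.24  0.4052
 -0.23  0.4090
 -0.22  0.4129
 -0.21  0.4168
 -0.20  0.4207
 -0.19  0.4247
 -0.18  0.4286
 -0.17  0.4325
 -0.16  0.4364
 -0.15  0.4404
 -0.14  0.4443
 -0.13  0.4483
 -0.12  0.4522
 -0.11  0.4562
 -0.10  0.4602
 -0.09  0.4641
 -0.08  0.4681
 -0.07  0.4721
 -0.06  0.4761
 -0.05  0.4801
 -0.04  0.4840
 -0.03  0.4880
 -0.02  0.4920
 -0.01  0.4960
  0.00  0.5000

14.94

σ√T = 0.15 × 1.2247 = 0.1837
d₁ = [ln(244/254) + (0.011 + 0.15²/2)·1.5] / 0.1837 = [-0.0402 + 0.0334] / 0.1837 = -0.0370 ⇒ -0.04
d₂ = d₁ − σ√T = -0.0370 − 0.1837 = -0.2207 ⇒ -0.22
exp(−rT) = exp(−0.011·1.5) = 0.9836
N(d₁) = N(-0.04) = 0.4840;  N(d₂) = N(-0.22) = 0.4129
C = 244·0.4840 − 254·0.9836·0.4129 = 118.0960 − 103.1566 = 14.9394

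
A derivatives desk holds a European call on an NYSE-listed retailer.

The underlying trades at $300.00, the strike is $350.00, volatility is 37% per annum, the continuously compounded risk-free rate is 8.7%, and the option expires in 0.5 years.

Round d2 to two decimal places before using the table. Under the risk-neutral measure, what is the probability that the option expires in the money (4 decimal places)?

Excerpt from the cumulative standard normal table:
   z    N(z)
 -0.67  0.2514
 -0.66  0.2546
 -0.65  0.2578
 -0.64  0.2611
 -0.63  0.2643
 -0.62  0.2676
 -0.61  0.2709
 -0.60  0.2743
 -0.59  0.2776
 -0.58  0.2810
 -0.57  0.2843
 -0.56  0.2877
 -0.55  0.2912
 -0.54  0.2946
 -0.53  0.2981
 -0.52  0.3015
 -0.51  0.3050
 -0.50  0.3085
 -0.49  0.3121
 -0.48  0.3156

σ√T = 0.37·√0.5 = 0.2616
ln(S/K) + (r + σ²/2)T = ln(300/350) + (0.087 + 0.37²/2)·0.5 = -0.1542 + 0.0777 = -0.0764
d₁ = -0.0764 / 0.2616 = -0.2921 ⇒ -0.29
d₂ = d₁ − σ√T = -0.2921 − 0.2616 = -0.5537 ⇒ -0.55
Pr(exercise) under Q = N(d₂) = 0.2912

0.2912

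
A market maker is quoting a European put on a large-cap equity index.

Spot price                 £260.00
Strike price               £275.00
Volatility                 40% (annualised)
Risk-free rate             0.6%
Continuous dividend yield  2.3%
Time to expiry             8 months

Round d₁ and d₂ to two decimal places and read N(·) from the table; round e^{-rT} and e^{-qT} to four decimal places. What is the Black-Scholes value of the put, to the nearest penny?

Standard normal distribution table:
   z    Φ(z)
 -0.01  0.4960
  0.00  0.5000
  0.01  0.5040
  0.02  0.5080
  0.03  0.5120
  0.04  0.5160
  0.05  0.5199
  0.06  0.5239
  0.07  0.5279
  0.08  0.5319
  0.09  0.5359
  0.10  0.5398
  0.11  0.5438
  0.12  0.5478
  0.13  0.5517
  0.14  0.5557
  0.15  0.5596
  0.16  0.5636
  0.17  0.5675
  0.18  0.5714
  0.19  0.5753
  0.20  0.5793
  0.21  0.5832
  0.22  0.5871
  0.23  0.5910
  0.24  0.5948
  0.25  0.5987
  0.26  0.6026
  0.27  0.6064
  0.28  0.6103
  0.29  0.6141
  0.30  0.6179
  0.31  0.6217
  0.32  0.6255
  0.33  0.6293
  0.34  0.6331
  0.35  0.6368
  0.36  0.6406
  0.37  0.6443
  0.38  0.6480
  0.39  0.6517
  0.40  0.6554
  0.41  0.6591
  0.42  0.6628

£44.35

σ√T = 0.4 × 0.8165 = 0.3266
ln(S/K) + (r − q + σ²/2)T = ln(260/275) + (0.006 − 0.023 + 0.4²/2)·0.6667 = -0.0561 + 0.0420 = -0.0141
d₁ = -0.0141 / 0.3266 = -0.0431 which rounds to -0.04
d₂ = d₁ − σ√T = -0.0431 − 0.3266 = -0.3697 which rounds to -0.37
e^(−qT) = e^(−0.023·0.6667) = 0.9848;  e^(−rT) = e^(−0.006·0.6667) = 0.9960
P = 275·0.9960·N(0.37) − 260·0.9848·N(0.04) = 275·0.9960·0.6443 − 260·0.9848·0.5160 = 176.4738 − 132.1208 = 44.3530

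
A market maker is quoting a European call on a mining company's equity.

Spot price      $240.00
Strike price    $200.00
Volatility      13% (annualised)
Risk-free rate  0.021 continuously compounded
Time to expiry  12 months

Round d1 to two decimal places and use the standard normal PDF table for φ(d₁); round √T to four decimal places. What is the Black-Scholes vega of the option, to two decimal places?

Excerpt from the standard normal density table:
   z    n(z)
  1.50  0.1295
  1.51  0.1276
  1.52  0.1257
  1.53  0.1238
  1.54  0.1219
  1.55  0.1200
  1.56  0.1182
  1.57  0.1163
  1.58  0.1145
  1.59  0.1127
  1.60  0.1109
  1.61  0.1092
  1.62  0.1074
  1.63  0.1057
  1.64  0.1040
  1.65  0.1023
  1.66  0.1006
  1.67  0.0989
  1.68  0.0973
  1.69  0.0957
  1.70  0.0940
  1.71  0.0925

σ√T = 0.13·√1 = 0.1300
d₁ = [ln(240/200) + (0.021 + 0.13²/2)·1] / 0.1300 = [0.1823 + 0.0295] / 0.1300 = 1.6290 → 1.63
√T = √1 = 1.0000
φ(d₁) = φ(1.63) = 0.1057
vega = S·φ(d₁)·√T = 240·0.1057·1.0000 = 25.3680

25.37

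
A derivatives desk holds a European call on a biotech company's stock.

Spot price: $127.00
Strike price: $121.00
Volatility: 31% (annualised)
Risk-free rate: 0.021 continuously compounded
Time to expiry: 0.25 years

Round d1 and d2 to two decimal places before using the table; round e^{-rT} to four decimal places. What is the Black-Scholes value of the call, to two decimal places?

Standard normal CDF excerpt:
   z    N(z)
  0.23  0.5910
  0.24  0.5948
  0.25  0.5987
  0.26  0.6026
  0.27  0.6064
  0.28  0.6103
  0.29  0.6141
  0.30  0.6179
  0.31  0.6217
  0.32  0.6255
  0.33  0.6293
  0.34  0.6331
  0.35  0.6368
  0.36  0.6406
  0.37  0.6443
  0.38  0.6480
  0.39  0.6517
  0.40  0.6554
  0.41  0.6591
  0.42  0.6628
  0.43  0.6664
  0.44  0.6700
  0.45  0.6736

$11.18

σ√T = 0.31·√0.25 = 0.1550
d₁ = [ln(127/121) + (0.021 + 0.31²/2)·0.25] / 0.1550 = [0.0484 + 0.0173] / 0.1550 = 0.4236 → 0.42
d₂ = d₁ − σ√T = 0.4236 − 0.1550 = 0.2686 → 0.27
e^(−rT) = e^(−0.021·0.25) = 0.9948
C = 127·N(0.42) − 121·0.9948·N(0.27) = 127·0.6628 − 121·0.9948·0.6064 = 84.1756 − 72.9929 = 11.1827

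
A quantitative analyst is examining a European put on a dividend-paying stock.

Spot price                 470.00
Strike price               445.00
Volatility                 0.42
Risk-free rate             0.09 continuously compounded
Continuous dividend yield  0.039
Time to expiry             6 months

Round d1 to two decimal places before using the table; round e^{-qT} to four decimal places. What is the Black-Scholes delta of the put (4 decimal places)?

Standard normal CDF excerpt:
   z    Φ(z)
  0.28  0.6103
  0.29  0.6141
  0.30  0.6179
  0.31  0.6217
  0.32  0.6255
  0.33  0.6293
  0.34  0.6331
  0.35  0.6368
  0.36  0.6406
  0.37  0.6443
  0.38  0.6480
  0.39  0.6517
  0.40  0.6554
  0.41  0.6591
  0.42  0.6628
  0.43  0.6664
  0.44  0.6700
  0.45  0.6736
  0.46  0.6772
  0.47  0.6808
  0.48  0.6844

-0.3307

σ√T = 0.42 × 0.7071 = 0.2970
ln(S/K) + (r − q + σ²/2)T = ln(470/445) + (0.09 − 0.039 + 0.42²/2)·0.5 = 0.0547 + 0.0696 = 0.1243
d₁ = 0.1243 / 0.2970 = 0.4184 which rounds to 0.42
N(d₁) = N(0.42) = 0.6628
Δ_put = e^(−qT)·(N(d₁) − 1) = 0.9807·(0.6628 − 1) = -0.3307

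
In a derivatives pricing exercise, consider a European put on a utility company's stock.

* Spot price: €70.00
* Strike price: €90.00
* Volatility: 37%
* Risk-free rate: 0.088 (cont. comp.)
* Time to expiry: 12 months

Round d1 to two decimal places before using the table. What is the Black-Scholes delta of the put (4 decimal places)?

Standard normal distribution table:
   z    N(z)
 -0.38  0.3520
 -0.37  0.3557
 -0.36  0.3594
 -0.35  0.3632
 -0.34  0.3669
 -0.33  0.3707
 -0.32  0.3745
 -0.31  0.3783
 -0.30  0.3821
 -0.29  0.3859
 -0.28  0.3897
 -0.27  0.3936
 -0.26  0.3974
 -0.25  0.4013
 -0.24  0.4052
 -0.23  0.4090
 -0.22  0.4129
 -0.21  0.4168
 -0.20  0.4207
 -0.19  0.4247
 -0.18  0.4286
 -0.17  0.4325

-0.6026

σ√T = 0.37 × 1.0000 = 0.3700
d₁ = [ln(70/90) + (0.088 + 0.37²/2)·1] / 0.3700 = [-0.2513 + 0.1564] / 0.3700 = -0.2564 which rounds to -0.26
N(d₁) = N(-0.26) = 0.3974
Δ_put = N(d₁) − 1 = 0.3974 − 1 = -0.6026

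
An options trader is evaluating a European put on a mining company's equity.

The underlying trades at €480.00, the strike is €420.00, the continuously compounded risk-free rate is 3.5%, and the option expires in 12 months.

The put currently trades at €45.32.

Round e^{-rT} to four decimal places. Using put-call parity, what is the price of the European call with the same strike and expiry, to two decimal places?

exp(−rT) = exp(−0.035·1) = 0.9656
Put-call parity: C − P = S − K·e^(−rT) = 480 − 420·0.9656 = 480 − 405.5520 = 74.4480
C = P + (C − P) = 45.32 + (74.4480) = 119.7680

€119.77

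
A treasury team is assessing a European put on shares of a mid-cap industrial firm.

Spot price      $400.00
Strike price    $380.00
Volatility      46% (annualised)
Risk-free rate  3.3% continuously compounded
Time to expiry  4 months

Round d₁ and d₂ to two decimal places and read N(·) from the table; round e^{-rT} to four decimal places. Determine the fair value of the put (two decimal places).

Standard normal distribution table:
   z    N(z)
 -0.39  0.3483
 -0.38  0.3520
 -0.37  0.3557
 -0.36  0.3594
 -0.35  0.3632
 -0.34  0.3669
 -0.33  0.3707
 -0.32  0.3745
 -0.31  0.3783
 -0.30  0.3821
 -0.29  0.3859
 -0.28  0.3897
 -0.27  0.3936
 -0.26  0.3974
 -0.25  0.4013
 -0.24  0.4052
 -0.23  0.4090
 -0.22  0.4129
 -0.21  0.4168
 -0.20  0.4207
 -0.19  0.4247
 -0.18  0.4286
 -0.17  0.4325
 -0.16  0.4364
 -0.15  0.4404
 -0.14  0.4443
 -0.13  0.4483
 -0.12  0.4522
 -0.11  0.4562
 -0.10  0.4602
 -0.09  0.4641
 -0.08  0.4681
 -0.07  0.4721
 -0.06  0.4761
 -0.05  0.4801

$30.69

T = 0.3333;  σ√T = 0.2656
d₁ = [ln(400/380) + (0.033 + 0.46²/2)·0.3333] / 0.2656 = [0.0513 + 0.0463] / 0.2656 = 0.3673 → 0.37
d₂ = d₁ − σ√T = 0.3673 − 0.2656 = 0.1018 → 0.10
exp(−rT) = exp(−0.033·0.3333) = 0.9891
N(−d₂) = N(-0.10) = 0.4602;  N(−d₁) = N(-0.37) = 0.3557
P = 380·0.9891·0.4602 − 400·0.3557 = 172.9699 − 142.2800 = 30.6899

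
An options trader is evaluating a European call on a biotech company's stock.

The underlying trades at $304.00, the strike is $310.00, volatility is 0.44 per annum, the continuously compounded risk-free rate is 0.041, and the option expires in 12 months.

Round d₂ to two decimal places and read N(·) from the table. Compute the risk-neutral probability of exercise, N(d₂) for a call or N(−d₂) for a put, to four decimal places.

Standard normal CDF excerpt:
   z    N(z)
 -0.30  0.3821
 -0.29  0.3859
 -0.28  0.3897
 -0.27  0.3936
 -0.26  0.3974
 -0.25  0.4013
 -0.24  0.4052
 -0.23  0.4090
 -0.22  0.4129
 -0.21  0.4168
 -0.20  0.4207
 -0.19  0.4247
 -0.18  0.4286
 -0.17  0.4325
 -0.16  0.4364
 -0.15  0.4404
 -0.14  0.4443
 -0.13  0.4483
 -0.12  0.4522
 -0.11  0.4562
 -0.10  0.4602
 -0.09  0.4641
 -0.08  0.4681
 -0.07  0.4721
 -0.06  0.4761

T = 1;  σ√T = 0.4400
ln(S/K) + (r + σ²/2)T = ln(304/310) + (0.041 + 0.44²/2)·1 = -0.0195 + 0.1378 = 0.1183
d₁ = 0.1183 / 0.4400 = 0.2688 ⇒ 0.27
d₂ = d₁ − σ√T = 0.2688 − 0.4400 = -0.1712 ⇒ -0.17
Risk-neutral Pr[S_T > K] = N(d₂) = N(-0.17) = 0.4325

0.4325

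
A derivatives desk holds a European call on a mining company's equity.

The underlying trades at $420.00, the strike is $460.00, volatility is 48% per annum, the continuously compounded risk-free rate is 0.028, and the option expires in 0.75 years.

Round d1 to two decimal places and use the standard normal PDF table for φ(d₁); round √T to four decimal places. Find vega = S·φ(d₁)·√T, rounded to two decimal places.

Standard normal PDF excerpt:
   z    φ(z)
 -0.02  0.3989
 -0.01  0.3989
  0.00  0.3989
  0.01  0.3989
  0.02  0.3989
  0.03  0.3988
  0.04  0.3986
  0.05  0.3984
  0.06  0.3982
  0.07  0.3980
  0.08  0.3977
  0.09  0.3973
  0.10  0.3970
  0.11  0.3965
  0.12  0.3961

σ√T = 0.48·√0.75 = 0.4157
d₁ = [ln(420/460) + (0.028 + ½·0.48²)·0.75] / (σ√T) = (-0.0910 + 0.1074) / 0.4157 = 0.0395 ⇒ 0.04
√T = √0.75 = 0.8660
φ(d₁) = φ(0.04) = 0.3986
vega = S·φ(d₁)·√T = 420·0.3986·0.8660 = 144.9788

144.98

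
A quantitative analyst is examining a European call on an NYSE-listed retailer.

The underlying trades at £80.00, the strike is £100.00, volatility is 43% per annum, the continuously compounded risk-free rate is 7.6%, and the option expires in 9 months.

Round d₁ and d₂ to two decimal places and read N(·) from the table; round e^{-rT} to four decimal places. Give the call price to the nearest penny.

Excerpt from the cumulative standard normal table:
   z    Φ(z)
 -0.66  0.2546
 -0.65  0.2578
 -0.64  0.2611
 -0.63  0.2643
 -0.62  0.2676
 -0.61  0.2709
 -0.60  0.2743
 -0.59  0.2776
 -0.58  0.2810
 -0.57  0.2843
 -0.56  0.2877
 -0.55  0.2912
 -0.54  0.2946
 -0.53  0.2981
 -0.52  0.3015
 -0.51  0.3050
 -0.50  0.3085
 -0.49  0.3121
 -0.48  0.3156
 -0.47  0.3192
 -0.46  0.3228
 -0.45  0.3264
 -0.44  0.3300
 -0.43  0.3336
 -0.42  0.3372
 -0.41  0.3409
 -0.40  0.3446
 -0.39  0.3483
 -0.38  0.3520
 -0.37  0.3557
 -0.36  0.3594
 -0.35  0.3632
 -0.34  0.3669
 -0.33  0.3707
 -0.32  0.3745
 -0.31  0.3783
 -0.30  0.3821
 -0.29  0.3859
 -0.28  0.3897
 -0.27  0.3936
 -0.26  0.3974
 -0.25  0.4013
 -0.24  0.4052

£6.83

σ√T = 0.43·√0.75 = 0.3724
d₁ = [ln(80/100) + (0.076 + 0.43²/2)·0.75] / 0.3724 = [-0.2231 + 0.1263] / 0.3724 = -0.2600 ≈ -0.26
d₂ = d₁ − σ√T = -0.2600 − 0.3724 = -0.6323 ≈ -0.63
exp(−rT) = exp(−0.076·0.75) = 0.9446
N(d₁) = N(-0.26) = 0.3974;  N(d₂) = N(-0.63) = 0.2643
C = 80·0.3974 − 100·0.9446·0.2643 = 31.7920 − 24.9658 = 6.8262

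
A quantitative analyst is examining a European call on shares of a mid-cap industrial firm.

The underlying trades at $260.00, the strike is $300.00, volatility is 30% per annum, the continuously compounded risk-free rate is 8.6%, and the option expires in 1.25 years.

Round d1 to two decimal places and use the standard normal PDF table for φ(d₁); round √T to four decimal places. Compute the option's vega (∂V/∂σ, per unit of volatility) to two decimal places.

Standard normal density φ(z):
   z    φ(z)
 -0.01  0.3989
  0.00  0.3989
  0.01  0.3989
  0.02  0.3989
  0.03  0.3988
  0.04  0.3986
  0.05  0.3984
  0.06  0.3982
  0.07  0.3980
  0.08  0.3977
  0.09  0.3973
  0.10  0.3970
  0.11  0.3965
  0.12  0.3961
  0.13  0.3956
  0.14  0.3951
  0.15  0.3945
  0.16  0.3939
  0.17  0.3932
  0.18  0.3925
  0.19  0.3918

115.75

σ√T = 0.3·√1.25 = 0.3354
ln(S/K) + (r + σ²/2)T = ln(260/300) + (0.086 + 0.3²/2)·1.25 = -0.1431 + 0.1638 = 0.0206
d₁ = 0.0206 / 0.3354 = 0.0616 which rounds to 0.06
√T = √1.25 = 1.1180
φ(d₁) = φ(0.06) = 0.3982
vega = S·φ(d₁)·√T = 260·0.3982·1.1180 = 115.7488
(The put has the same vega.)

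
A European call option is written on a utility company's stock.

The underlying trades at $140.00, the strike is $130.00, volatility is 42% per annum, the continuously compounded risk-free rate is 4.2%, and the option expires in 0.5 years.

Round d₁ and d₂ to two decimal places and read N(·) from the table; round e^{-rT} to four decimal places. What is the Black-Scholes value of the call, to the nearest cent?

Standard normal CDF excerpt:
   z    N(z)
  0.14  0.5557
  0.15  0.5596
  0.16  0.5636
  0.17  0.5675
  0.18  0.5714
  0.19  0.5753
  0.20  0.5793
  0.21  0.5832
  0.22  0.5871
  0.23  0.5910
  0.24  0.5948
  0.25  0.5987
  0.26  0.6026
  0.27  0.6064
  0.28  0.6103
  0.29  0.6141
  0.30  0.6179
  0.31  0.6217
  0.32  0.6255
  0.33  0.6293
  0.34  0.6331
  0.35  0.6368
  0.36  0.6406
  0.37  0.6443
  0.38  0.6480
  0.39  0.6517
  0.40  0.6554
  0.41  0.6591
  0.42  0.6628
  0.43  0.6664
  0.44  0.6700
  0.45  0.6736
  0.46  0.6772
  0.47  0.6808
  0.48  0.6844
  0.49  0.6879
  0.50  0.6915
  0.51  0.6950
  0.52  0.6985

σ√T = 0.42 × 0.7071 = 0.2970
d₁ = [ln(140/130) + (0.042 + ½·0.42²)·0.5] / (σ√T) = (0.0741 + 0.0651) / 0.2970 = 0.4687 which rounds to 0.47
d₂ = 0.4687 − 0.2970 = 0.1718 which rounds to 0.17
exp(−rT) = exp(−0.042·0.5) = 0.9792
C = 140·N(0.47) − 130·0.9792·N(0.17) = 140·0.6808 − 130·0.9792·0.5675 = 95.3120 − 72.2405 = 23.0715

$23.07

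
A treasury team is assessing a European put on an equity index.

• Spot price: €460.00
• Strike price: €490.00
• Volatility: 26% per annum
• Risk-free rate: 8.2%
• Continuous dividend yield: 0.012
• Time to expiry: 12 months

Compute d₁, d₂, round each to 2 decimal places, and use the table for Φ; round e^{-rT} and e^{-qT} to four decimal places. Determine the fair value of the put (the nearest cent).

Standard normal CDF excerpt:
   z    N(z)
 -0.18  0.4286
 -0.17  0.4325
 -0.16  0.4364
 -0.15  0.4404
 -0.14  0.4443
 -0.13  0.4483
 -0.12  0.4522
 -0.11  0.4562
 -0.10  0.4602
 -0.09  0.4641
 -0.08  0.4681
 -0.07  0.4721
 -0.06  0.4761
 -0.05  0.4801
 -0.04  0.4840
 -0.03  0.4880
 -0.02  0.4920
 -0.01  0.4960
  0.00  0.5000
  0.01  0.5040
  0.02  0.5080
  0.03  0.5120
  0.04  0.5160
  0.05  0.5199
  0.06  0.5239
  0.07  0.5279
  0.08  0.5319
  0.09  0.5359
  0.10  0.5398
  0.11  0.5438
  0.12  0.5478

€45.33

T = 1;  σ√T = 0.2600
d₁ = [ln(460/490) + (0.082 − 0.012 + 0.26²/2)·1] / 0.2600 = [-0.0632 + 0.1038] / 0.2600 = 0.1562 which rounds to 0.16
d₂ = d₁ − σ√T = 0.1562 − 0.2600 = -0.1038 which rounds to -0.10
e^(−qT) = e^(−0.012·1) = 0.9881;  e^(−rT) = e^(−0.082·1) = 0.9213
P = 490·0.9213·N(0.10) − 460·0.9881·N(-0.16) = 490·0.9213·0.5398 − 460·0.9881·0.4364 = 243.6857 − 198.3551 = 45.3305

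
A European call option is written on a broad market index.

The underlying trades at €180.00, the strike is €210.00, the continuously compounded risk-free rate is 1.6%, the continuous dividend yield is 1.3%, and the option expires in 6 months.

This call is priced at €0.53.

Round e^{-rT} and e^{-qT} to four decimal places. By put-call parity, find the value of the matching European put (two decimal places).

exp(−qT) = exp(−0.013·0.5) = 0.9935;  exp(−rT) = exp(−0.016·0.5) = 0.9920
Put-call parity: C − P = S·e^(−qT) − K·e^(−rT) = 180·0.9935 − 210·0.9920 = 178.8300 − 208.3200 = -29.4900
P = C − (C − P) = 0.53 − (-29.4900) = 30.0200

€30.02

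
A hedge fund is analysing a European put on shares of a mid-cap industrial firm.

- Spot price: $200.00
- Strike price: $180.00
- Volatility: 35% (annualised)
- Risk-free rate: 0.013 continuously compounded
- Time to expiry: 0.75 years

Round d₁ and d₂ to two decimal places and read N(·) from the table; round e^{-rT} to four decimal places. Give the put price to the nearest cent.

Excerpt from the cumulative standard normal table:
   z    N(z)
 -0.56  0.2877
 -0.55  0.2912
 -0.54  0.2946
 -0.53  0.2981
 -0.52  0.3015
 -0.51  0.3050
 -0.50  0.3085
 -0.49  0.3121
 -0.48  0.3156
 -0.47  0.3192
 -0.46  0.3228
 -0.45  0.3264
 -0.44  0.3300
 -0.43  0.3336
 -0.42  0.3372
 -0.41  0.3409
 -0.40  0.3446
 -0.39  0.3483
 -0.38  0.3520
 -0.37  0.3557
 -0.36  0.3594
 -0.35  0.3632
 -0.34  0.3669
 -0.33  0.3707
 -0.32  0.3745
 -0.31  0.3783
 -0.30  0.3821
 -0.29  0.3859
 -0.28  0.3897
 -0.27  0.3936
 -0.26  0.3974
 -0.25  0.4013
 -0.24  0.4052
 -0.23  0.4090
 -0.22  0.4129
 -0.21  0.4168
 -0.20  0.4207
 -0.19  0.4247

$13.29

T = 0.75;  σ√T = 0.3031
d₁ = [ln(200/180) + (0.013 + 0.35²/2)·0.75] / 0.3031 = [0.1054 + 0.0557] / 0.3031 = 0.5313 which rounds to 0.53
d₂ = d₁ − σ√T = 0.5313 − 0.3031 = 0.2282 which rounds to 0.23
exp(−rT) = exp(−0.013·0.75) = 0.9903
N(−d₂) = N(-0.23) = 0.4090;  N(−d₁) = N(-0.53) = 0.2981
P = 180·0.9903·0.4090 − 200·0.2981 = 72.9059 − 59.6200 = 13.2859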